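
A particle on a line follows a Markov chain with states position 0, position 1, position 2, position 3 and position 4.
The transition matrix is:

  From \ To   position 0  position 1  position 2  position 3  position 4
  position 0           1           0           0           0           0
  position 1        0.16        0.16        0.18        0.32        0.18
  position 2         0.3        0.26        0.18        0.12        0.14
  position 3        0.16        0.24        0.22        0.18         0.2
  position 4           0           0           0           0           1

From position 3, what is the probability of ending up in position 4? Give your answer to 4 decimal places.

Let h(s) be the probability of absorption at position 4 starting from transient state s. Then h(position 4) = 1 and h(position 0) = 0. By first-step analysis:
h(position 1) = 0.16·0 + 0.16·h(position 1) + 0.18·h(position 2) + 0.32·h(position 3) + 0.18·1
h(position 2) = 0.3·0 + 0.26·h(position 1) + 0.18·h(position 2) + 0.12·h(position 3) + 0.14·1
h(position 3) = 0.16·0 + 0.24·h(position 1) + 0.22·h(position 2) + 0.18·h(position 3) + 0.2·1
Solving: h(position 1) = 0.4873, h(position 2) = 0.3974, h(position 3) = 0.4932.
Starting from position 3, the probability is 0.4932.

0.4932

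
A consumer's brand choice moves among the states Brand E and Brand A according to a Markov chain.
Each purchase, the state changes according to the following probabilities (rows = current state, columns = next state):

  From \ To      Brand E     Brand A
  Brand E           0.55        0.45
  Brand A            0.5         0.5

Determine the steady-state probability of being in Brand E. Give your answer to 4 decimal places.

Let the stationary distribution be π with π = πP and π_1 + π_2 = 1.
π_1 = 0.55·π_1 + 0.5·π_2
Solving with the normalization constraint gives π = (0.5263, 0.4737).
So the stationary probability of Brand E is 0.5263.

0.5263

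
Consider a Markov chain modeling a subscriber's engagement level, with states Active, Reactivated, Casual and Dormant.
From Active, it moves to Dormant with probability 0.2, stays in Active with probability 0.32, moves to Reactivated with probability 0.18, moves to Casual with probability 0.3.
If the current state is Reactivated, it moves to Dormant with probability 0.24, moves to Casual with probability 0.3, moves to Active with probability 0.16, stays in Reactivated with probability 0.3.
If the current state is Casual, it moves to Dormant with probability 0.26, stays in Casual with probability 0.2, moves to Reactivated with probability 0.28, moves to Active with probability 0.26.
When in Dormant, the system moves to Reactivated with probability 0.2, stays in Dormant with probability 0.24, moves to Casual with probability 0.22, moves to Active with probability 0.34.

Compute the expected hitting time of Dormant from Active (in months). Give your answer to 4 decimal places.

Let t(s) be the expected number of months to first reach Dormant from state s, with t(Dormant) = 0. Conditioning on the first month:
t(Active) = 1 + 0.32·t(Active) + 0.18·t(Reactivated) + 0.3·t(Casual)
t(Reactivated) = 1 + 0.16·t(Active) + 0.3·t(Reactivated) + 0.3·t(Casual)
t(Casual) = 1 + 0.26·t(Active) + 0.28·t(Reactivated) + 0.2·t(Casual)
Solving: t(Active) = 4.4290, t(Reactivated) = 4.2277, t(Casual) = 4.1691.
Expected months from Active to Dormant: 4.4290.

4.4290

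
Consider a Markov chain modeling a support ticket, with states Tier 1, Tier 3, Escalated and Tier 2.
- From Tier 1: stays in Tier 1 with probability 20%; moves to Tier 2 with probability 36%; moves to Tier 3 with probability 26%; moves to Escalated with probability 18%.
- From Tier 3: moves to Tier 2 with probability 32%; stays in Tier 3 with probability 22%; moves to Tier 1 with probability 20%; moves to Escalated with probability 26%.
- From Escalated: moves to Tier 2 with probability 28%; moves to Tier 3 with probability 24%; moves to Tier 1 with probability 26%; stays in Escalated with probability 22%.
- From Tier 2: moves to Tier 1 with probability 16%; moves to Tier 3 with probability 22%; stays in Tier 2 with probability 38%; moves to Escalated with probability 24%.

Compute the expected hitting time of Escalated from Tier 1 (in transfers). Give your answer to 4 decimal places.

4.5380

Let t(s) be the expected number of transfers to first reach Escalated from state s, with t(Escalated) = 0. Conditioning on the first transfer:
t(Tier 1) = 1 + 0.2·t(Tier 1) + 0.26·t(Tier 3) + 0.36·t(Tier 2)
t(Tier 3) = 1 + 0.2·t(Tier 1) + 0.22·t(Tier 3) + 0.32·t(Tier 2)
t(Tier 2) = 1 + 0.16·t(Tier 1) + 0.22·t(Tier 3) + 0.38·t(Tier 2)
Solving: t(Tier 1) = 4.5380, t(Tier 3) = 4.1991, t(Tier 2) = 4.2740.
Expected transfers from Tier 1 to Escalated: 4.5380.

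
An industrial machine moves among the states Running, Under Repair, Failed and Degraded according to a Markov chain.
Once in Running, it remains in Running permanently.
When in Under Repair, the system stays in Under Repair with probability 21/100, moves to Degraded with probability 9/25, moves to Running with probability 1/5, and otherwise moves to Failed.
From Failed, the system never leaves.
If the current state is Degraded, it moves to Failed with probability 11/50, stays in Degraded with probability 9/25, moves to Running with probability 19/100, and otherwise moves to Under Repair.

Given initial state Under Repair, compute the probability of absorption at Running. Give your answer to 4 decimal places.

Let h(s) be the probability of absorption at Running starting from transient state s. Then h(Running) = 1 and h(Failed) = 0. By first-step analysis:
h(Under Repair) = 0.2·1 + 0.21·h(Under Repair) + 0.23·0 + 0.36·h(Degraded)
h(Degraded) = 0.19·1 + 0.23·h(Under Repair) + 0.22·0 + 0.36·h(Degraded)
Solving: h(Under Repair) = 0.4645, h(Degraded) = 0.4638.
Starting from Under Repair, the probability is 0.4645.

0.4645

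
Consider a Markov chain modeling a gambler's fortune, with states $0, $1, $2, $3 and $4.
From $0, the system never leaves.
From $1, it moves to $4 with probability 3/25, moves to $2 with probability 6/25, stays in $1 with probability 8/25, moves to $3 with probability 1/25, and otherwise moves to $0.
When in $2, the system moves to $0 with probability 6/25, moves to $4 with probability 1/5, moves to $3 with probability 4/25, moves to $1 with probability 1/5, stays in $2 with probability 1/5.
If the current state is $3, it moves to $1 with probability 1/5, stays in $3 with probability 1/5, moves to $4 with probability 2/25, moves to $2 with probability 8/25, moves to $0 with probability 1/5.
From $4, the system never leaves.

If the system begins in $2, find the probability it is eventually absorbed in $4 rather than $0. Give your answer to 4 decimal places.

0.4042

Let h(s) be the probability of absorption at $4 starting from transient state s. Then h($4) = 1 and h($0) = 0. By first-step analysis:
h($1) = 0.28·0 + 0.32·h($1) + 0.24·h($2) + 0.04·h($3) + 0.12·1
h($2) = 0.24·0 + 0.2·h($1) + 0.2·h($2) + 0.16·h($3) + 0.2·1
h($3) = 0.2·0 + 0.2·h($1) + 0.32·h($2) + 0.2·h($3) + 0.08·1
Solving: h($1) = 0.3395, h($2) = 0.4042, h($3) = 0.3466.
Starting from $2, the probability is 0.4042.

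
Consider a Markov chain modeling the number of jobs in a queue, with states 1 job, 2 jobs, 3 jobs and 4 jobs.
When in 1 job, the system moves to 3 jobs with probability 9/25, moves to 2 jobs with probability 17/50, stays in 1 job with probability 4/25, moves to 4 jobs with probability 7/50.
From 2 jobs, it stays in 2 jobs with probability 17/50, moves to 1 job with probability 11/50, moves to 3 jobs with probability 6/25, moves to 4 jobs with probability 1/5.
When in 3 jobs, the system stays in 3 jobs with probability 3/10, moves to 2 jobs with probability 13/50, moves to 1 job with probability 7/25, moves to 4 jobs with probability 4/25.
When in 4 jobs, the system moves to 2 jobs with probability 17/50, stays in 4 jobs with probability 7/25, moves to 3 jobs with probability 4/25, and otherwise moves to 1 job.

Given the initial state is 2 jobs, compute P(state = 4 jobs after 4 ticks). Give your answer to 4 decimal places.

0.1913

Propagate the distribution vector 4 ticks from 2 jobs.
After 0 ticks: (0.0000, 1.0000, 0.0000, 0.0000)
After 1 tick: (0.2200, 0.3400, 0.2400, 0.2000)
After 2 ticks: (0.2212, 0.3208, 0.2648, 0.1932)
After 3 ticks: (0.2226, 0.3188, 0.2670, 0.1916)
After 4 ticks: (0.2227, 0.3186, 0.2674, 0.1913)
P(in 4 jobs after 4 ticks) = 0.1913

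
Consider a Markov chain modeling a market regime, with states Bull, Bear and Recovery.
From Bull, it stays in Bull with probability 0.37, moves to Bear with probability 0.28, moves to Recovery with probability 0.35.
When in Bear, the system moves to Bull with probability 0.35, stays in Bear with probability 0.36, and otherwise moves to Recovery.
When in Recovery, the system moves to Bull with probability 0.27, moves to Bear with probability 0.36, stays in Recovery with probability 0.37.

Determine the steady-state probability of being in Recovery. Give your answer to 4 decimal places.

0.3367

Let the stationary distribution be π with π = πP and π_1 + π_2 + π_3 = 1.
π_1 = 0.37·π_1 + 0.35·π_2 + 0.27·π_3
π_2 = 0.28·π_1 + 0.36·π_2 + 0.36·π_3
Solving with the normalization constraint gives π = (0.3297, 0.3336, 0.3367).
So the stationary probability of Recovery is 0.3367.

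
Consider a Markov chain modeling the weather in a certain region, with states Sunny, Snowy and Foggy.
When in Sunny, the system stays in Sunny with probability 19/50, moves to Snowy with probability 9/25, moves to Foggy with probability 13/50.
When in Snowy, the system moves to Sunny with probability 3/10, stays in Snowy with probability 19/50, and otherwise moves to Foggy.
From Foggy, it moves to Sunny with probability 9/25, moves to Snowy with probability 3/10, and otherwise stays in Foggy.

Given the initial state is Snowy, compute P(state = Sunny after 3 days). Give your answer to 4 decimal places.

Propagate the distribution vector 3 days from Snowy.
After 0 days: (0.0000, 1.0000, 0.0000)
After 1 day: (0.3000, 0.3800, 0.3200)
After 2 days: (0.3432, 0.3484, 0.3084)
After 3 days: (0.3460, 0.3485, 0.3056)
P(in Sunny after 3 days) = 0.3460

0.3460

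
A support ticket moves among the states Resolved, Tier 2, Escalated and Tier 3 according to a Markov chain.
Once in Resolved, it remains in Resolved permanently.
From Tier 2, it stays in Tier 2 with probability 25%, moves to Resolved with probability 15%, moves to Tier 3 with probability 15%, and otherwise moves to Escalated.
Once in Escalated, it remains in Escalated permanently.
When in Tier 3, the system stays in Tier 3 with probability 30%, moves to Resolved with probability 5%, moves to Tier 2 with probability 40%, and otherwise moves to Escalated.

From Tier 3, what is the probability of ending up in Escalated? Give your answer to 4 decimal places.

0.7903

Let h(s) be the probability of absorption at Escalated starting from transient state s. Then h(Escalated) = 1 and h(Resolved) = 0. By first-step analysis:
h(Tier 2) = 0.15·0 + 0.25·h(Tier 2) + 0.45·1 + 0.15·h(Tier 3)
h(Tier 3) = 0.05·0 + 0.4·h(Tier 2) + 0.25·1 + 0.3·h(Tier 3)
Solving: h(Tier 2) = 0.7581, h(Tier 3) = 0.7903.
Starting from Tier 3, the probability is 0.7903.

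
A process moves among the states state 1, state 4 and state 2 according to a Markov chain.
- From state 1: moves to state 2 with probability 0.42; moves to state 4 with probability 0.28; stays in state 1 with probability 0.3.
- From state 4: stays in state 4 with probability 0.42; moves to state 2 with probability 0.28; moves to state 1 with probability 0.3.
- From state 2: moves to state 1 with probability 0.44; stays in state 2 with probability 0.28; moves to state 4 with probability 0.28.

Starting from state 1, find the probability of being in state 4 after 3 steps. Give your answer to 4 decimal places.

0.3247

Propagate the distribution vector 3 steps from state 1.
After 0 steps: (1.0000, 0.0000, 0.0000)
After 1 step: (0.3000, 0.2800, 0.4200)
After 2 steps: (0.3588, 0.3192, 0.3220)
After 3 steps: (0.3451, 0.3247, 0.3302)
P(in state 4 after 3 steps) = 0.3247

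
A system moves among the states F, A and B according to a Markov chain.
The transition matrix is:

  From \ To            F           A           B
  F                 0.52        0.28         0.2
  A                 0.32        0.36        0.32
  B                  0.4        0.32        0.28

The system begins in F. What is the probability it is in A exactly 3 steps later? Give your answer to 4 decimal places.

Propagate the distribution vector 3 steps from F.
After 0 steps: (1.0000, 0.0000, 0.0000)
After 1 step: (0.5200, 0.2800, 0.2000)
After 2 steps: (0.4400, 0.3104, 0.2496)
After 3 steps: (0.4280, 0.3148, 0.2572)
P(in A after 3 steps) = 0.3148

0.3148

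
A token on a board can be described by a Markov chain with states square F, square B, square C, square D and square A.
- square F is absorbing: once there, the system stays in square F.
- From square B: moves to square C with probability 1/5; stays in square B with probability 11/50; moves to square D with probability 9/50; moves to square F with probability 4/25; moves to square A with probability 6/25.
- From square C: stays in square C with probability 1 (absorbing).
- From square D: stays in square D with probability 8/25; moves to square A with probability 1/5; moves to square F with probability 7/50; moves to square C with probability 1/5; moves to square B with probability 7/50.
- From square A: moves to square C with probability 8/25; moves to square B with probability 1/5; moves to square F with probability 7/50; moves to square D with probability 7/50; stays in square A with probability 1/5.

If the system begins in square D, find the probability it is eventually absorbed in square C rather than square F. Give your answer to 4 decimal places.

Let h(s) be the probability of absorption at square C starting from transient state s. Then h(square C) = 1 and h(square F) = 0. By first-step analysis:
h(square B) = 0.16·0 + 0.22·h(square B) + 0.2·1 + 0.18·h(square D) + 0.24·h(square A)
h(square D) = 0.14·0 + 0.14·h(square B) + 0.2·1 + 0.32·h(square D) + 0.2·h(square A)
h(square A) = 0.14·0 + 0.2·h(square B) + 0.32·1 + 0.14·h(square D) + 0.2·h(square A)
Solving: h(square B) = 0.5994, h(square D) = 0.6107, h(square A) = 0.6567.
Starting from square D, the probability is 0.6107.

0.6107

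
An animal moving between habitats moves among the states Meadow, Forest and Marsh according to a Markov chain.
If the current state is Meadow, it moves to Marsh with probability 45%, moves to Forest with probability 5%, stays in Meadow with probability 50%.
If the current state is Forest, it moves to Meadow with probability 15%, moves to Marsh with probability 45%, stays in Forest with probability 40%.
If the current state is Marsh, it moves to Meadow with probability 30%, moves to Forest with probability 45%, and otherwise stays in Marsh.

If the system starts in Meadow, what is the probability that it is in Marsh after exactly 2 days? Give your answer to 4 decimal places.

0.3600

Sum over the intermediate state after 1 day:
P = P(Meadow→Meadow)·P(Meadow→Marsh) + P(Meadow→Forest)·P(Forest→Marsh) + P(Meadow→Marsh)·P(Marsh→Marsh)
  = 0.5×0.45 + 0.05×0.45 + 0.45×0.25
  = 0.2250 + 0.0225 + 0.1125 = 0.3600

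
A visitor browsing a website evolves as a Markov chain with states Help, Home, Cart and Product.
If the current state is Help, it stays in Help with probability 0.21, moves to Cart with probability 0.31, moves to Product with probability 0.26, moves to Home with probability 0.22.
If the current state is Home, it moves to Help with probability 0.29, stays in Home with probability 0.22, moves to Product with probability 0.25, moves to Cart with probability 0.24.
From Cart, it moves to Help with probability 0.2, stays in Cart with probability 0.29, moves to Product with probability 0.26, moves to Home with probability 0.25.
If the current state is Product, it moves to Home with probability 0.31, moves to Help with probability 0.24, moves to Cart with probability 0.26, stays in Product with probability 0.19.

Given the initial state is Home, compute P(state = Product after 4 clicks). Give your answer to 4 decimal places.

0.2407

Propagate the distribution vector 4 clicks from Home.
After 0 clicks: (0.0000, 1.0000, 0.0000, 0.0000)
After 1 click: (0.2900, 0.2200, 0.2400, 0.2500)
After 2 clicks: (0.2327, 0.2497, 0.2773, 0.2403)
After 3 clicks: (0.2344, 0.2499, 0.2750, 0.2407)
After 4 clicks: (0.2345, 0.2499, 0.2750, 0.2407)
P(in Product after 4 clicks) = 0.2407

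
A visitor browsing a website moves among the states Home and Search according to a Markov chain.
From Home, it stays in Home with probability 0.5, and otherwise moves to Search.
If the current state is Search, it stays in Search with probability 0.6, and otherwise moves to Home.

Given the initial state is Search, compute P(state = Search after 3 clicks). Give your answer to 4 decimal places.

0.5560

Propagate the distribution vector 3 clicks from Search.
After 0 clicks: (0.0000, 1.0000)
After 1 click: (0.4000, 0.6000)
After 2 clicks: (0.4400, 0.5600)
After 3 clicks: (0.4440, 0.5560)
P(in Search after 3 clicks) = 0.5560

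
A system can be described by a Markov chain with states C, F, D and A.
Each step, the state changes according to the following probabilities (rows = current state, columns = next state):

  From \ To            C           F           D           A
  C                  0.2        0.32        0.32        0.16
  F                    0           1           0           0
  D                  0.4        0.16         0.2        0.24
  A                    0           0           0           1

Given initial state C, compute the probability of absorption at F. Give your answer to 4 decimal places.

Let h(s) be the probability of absorption at F starting from transient state s. Then h(F) = 1 and h(A) = 0. By first-step analysis:
h(C) = 0.2·h(C) + 0.32·1 + 0.32·h(D) + 0.16·0
h(D) = 0.4·h(C) + 0.16·1 + 0.2·h(D) + 0.24·0
Solving: h(C) = 0.6000, h(D) = 0.5000.
Starting from C, the probability is 0.6000.

0.6000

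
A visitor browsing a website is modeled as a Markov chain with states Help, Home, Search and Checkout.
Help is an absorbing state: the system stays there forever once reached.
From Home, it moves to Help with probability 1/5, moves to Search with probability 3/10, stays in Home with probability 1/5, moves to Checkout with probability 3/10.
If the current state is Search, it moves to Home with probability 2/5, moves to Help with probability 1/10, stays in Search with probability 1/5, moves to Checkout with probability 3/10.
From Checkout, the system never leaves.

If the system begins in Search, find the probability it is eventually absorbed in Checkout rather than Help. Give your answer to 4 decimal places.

Let h(s) be the probability of absorption at Checkout starting from transient state s. Then h(Checkout) = 1 and h(Help) = 0. By first-step analysis:
h(Home) = 0.2·0 + 0.2·h(Home) + 0.3·h(Search) + 0.3·1
h(Search) = 0.1·0 + 0.4·h(Home) + 0.2·h(Search) + 0.3·1
Solving: h(Home) = 0.6346, h(Search) = 0.6923.
Starting from Search, the probability is 0.6923.

0.6923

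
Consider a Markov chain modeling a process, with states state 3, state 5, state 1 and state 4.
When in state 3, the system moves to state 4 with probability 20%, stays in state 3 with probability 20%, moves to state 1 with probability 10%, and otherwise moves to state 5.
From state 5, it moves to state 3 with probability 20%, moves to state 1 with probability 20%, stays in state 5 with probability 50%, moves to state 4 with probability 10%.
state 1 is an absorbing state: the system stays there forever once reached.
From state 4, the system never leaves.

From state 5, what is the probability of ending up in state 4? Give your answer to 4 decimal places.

0.4000

Let h(s) be the probability of absorption at state 4 starting from transient state s. Then h(state 4) = 1 and h(state 1) = 0. By first-step analysis:
h(state 3) = 0.2·h(state 3) + 0.5·h(state 5) + 0.1·0 + 0.2·1
h(state 5) = 0.2·h(state 3) + 0.5·h(state 5) + 0.2·0 + 0.1·1
Solving: h(state 3) = 0.5000, h(state 5) = 0.4000.
Starting from state 5, the probability is 0.4000.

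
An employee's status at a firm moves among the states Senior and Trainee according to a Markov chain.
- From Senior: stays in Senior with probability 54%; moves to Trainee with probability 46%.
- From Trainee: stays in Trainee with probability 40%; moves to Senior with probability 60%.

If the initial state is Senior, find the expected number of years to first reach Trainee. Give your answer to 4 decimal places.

2.1739

Let t(s) be the expected number of years to first reach Trainee from state s, with t(Trainee) = 0. Conditioning on the first year:
t(Senior) = 1 + 0.54·t(Senior)
Solving: t(Senior) = 2.1739.
Expected years from Senior to Trainee: 2.1739.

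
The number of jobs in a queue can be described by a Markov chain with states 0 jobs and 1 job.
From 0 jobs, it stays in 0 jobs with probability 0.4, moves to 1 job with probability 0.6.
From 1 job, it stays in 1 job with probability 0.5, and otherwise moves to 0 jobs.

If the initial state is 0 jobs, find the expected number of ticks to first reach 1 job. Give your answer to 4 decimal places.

1.6667

Let t(s) be the expected number of ticks to first reach 1 job from state s, with t(1 job) = 0. Conditioning on the first tick:
t(0 jobs) = 1 + 0.4·t(0 jobs)
Solving: t(0 jobs) = 1.6667.
Expected ticks from 0 jobs to 1 job: 1.6667.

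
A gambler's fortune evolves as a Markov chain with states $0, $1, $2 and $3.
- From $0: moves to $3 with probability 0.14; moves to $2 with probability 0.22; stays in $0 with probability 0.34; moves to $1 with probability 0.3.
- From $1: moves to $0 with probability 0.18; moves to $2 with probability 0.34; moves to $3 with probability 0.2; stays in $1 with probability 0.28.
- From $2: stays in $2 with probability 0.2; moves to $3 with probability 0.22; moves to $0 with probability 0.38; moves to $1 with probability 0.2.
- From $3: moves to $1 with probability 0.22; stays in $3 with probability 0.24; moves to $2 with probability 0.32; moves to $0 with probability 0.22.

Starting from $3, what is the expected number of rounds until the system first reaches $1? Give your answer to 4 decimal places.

Let t(s) be the expected number of rounds to first reach $1 from state s, with t($1) = 0. Conditioning on the first round:
t($0) = 1 + 0.34·t($0) + 0.22·t($2) + 0.14·t($3)
t($2) = 1 + 0.38·t($0) + 0.2·t($2) + 0.22·t($3)
t($3) = 1 + 0.22·t($0) + 0.32·t($2) + 0.24·t($3)
Solving: t($0) = 3.8080, t($2) = 4.2114, t($3) = 4.1914.
Expected rounds from $3 to $1: 4.1914.

4.1914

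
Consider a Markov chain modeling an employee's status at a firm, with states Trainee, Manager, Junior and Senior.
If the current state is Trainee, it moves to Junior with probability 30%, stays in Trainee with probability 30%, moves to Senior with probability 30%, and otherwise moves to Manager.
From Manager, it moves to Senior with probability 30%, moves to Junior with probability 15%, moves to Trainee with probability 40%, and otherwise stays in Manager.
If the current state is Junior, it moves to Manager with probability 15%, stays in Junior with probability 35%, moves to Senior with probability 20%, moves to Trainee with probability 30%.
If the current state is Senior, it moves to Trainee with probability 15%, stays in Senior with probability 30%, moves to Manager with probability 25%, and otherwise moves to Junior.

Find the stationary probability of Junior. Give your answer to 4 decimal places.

0.2900

Let the stationary distribution be π with π = πP and π_1 + π_2 + π_3 + π_4 = 1.
π_1 = 0.3·π_1 + 0.4·π_2 + 0.3·π_3 + 0.15·π_4
π_2 = 0.1·π_1 + 0.15·π_2 + 0.15·π_3 + 0.25·π_4
π_3 = 0.3·π_1 + 0.15·π_2 + 0.35·π_3 + 0.3·π_4
Solving with the normalization constraint gives π = (0.2757, 0.1633, 0.2900, 0.2710).
So the stationary probability of Junior is 0.2900.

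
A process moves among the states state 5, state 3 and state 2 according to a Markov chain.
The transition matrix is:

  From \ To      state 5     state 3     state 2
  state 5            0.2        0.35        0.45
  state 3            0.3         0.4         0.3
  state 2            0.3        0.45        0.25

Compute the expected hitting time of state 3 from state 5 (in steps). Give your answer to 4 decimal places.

2.5806

Let t(s) be the expected number of steps to first reach state 3 from state s, with t(state 3) = 0. Conditioning on the first step:
t(state 5) = 1 + 0.2·t(state 5) + 0.45·t(state 2)
t(state 2) = 1 + 0.3·t(state 5) + 0.25·t(state 2)
Solving: t(state 5) = 2.5806, t(state 2) = 2.3656.
Expected steps from state 5 to state 3: 2.5806.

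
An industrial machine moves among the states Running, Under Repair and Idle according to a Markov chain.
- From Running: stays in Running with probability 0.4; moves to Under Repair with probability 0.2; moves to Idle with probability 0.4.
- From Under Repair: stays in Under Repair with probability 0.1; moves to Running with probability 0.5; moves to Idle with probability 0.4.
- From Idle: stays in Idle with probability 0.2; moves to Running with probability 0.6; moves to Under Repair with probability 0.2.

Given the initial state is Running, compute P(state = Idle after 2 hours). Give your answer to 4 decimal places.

0.3200

Sum over the intermediate state after 1 hour:
P = P(Running→Running)·P(Running→Idle) + P(Running→Under Repair)·P(Under Repair→Idle) + P(Running→Idle)·P(Idle→Idle)
  = 0.4×0.4 + 0.2×0.4 + 0.4×0.2
  = 0.1600 + 0.0800 + 0.0800 = 0.3200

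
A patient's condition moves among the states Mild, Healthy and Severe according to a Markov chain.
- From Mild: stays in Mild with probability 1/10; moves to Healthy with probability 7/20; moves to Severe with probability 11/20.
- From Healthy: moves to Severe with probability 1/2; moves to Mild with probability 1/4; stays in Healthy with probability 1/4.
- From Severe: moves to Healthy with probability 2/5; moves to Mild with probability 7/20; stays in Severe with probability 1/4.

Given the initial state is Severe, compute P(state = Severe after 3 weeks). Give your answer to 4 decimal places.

0.3974

Propagate the distribution vector 3 weeks from Severe.
After 0 weeks: (0.0000, 0.0000, 1.0000)
After 1 week: (0.3500, 0.4000, 0.2500)
After 2 weeks: (0.2225, 0.3225, 0.4550)
After 3 weeks: (0.2621, 0.3405, 0.3974)
P(in Severe after 3 weeks) = 0.3974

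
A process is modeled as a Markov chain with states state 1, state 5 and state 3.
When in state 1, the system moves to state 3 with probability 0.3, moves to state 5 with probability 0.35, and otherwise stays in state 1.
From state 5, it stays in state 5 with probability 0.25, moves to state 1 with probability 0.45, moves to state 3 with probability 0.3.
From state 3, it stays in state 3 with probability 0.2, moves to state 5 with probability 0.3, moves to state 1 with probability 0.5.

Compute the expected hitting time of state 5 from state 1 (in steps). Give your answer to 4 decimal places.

Let t(s) be the expected number of steps to first reach state 5 from state s, with t(state 5) = 0. Conditioning on the first step:
t(state 1) = 1 + 0.35·t(state 1) + 0.3·t(state 3)
t(state 3) = 1 + 0.5·t(state 1) + 0.2·t(state 3)
Solving: t(state 1) = 2.9730, t(state 3) = 3.1081.
Expected steps from state 1 to state 5: 2.9730.

2.9730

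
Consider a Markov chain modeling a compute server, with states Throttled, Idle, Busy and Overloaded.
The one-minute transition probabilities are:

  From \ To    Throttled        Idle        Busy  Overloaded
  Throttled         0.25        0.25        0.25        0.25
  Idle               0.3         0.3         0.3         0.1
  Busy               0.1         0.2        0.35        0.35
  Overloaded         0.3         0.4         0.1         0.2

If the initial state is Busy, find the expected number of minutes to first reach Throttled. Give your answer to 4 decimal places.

4.8984

Let t(s) be the expected number of minutes to first reach Throttled from state s, with t(Throttled) = 0. Conditioning on the first minute:
t(Idle) = 1 + 0.3·t(Idle) + 0.3·t(Busy) + 0.1·t(Overloaded)
t(Busy) = 1 + 0.2·t(Idle) + 0.35·t(Busy) + 0.35·t(Overloaded)
t(Overloaded) = 1 + 0.4·t(Idle) + 0.1·t(Busy) + 0.2·t(Overloaded)
Solving: t(Idle) = 4.0858, t(Busy) = 4.8984, t(Overloaded) = 3.9052.
Expected minutes from Busy to Throttled: 4.8984.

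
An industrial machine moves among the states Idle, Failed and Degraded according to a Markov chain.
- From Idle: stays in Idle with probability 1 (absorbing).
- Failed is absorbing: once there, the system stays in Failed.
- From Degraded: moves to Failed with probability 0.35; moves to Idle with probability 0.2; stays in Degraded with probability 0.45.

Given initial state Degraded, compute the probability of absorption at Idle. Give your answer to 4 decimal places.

0.3636

Let h(s) be the probability of absorption at Idle starting from transient state s. Then h(Idle) = 1 and h(Failed) = 0. By first-step analysis:
h(Degraded) = 0.2·1 + 0.35·0 + 0.45·h(Degraded)
Solving: h(Degraded) = 0.3636.
Starting from Degraded, the probability is 0.3636.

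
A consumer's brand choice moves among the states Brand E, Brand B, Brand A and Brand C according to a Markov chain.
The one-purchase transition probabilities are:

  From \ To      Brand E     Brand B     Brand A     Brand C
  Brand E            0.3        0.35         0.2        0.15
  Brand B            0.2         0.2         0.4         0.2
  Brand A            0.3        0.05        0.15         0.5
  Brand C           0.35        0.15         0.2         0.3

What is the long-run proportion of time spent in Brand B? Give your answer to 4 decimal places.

Let the stationary distribution be π with π = πP and π_1 + π_2 + π_3 + π_4 = 1.
π_1 = 0.3·π_1 + 0.2·π_2 + 0.3·π_3 + 0.35·π_4
π_2 = 0.35·π_1 + 0.2·π_2 + 0.05·π_3 + 0.15·π_4
π_3 = 0.2·π_1 + 0.4·π_2 + 0.15·π_3 + 0.2·π_4
Solving with the normalization constraint gives π = (0.2945, 0.1959, 0.2278, 0.2818).
So the stationary probability of Brand B is 0.1959.

0.1959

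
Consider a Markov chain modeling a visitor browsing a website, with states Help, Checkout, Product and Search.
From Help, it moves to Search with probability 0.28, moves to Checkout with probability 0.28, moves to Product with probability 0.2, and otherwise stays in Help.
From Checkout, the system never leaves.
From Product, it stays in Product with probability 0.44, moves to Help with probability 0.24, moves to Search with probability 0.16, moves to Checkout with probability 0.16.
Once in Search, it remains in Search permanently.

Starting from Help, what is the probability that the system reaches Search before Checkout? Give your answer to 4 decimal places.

0.5000

Let h(s) be the probability of absorption at Search starting from transient state s. Then h(Search) = 1 and h(Checkout) = 0. By first-step analysis:
h(Help) = 0.24·h(Help) + 0.28·0 + 0.2·h(Product) + 0.28·1
h(Product) = 0.24·h(Help) + 0.16·0 + 0.44·h(Product) + 0.16·1
Solving: h(Help) = 0.5000, h(Product) = 0.5000.
Starting from Help, the probability is 0.5000.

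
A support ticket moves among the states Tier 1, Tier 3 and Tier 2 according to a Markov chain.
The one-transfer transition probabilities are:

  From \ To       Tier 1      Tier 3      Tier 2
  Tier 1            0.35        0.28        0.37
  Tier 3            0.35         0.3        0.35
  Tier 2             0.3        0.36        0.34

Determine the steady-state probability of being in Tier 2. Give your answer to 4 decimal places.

Let the stationary distribution be π with π = πP and π_1 + π_2 + π_3 = 1.
π_1 = 0.35·π_1 + 0.35·π_2 + 0.3·π_3
π_2 = 0.28·π_1 + 0.3·π_2 + 0.36·π_3
Solving with the normalization constraint gives π = (0.3323, 0.3145, 0.3531).
So the stationary probability of Tier 2 is 0.3531.

0.3531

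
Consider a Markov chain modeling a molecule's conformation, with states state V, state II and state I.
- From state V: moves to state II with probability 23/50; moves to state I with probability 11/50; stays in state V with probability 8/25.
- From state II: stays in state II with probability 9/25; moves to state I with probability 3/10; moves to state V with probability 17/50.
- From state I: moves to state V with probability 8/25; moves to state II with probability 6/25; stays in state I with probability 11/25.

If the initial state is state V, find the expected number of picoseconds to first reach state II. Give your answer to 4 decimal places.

Let t(s) be the expected number of picoseconds to first reach state II from state s, with t(state II) = 0. Conditioning on the first picosecond:
t(state V) = 1 + 0.32·t(state V) + 0.22·t(state I)
t(state I) = 1 + 0.32·t(state V) + 0.44·t(state I)
Solving: t(state V) = 2.5129, t(state I) = 3.2216.
Expected picoseconds from state V to state II: 2.5129.

2.5129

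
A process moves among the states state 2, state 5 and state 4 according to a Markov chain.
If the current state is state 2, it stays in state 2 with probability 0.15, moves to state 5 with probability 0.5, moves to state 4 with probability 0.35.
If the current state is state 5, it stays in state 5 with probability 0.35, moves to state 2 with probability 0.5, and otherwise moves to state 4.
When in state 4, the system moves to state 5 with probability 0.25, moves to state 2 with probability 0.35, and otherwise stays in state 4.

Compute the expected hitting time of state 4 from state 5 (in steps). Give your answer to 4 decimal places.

4.4628

Let t(s) be the expected number of steps to first reach state 4 from state s, with t(state 4) = 0. Conditioning on the first step:
t(state 2) = 1 + 0.15·t(state 2) + 0.5·t(state 5)
t(state 5) = 1 + 0.5·t(state 2) + 0.35·t(state 5)
Solving: t(state 2) = 3.8017, t(state 5) = 4.4628.
Expected steps from state 5 to state 4: 4.4628.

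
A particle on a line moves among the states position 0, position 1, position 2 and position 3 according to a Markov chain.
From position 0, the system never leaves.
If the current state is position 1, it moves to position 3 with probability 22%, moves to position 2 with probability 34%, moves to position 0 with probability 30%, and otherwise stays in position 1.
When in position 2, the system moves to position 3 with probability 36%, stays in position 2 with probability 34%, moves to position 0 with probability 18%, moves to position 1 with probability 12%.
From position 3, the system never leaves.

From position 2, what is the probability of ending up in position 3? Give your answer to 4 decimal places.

0.6378

Let h(s) be the probability of absorption at position 3 starting from transient state s. Then h(position 3) = 1 and h(position 0) = 0. By first-step analysis:
h(position 1) = 0.3·0 + 0.14·h(position 1) + 0.34·h(position 2) + 0.22·1
h(position 2) = 0.18·0 + 0.12·h(position 1) + 0.34·h(position 2) + 0.36·1
Solving: h(position 1) = 0.5080, h(position 2) = 0.6378.
Starting from position 2, the probability is 0.6378.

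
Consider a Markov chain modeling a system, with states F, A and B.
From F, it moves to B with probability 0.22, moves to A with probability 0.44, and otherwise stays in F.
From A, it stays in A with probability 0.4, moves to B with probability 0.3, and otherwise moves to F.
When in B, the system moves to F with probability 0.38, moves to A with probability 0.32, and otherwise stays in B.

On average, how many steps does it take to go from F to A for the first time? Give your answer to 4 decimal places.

Let t(s) be the expected number of steps to first reach A from state s, with t(A) = 0. Conditioning on the first step:
t(F) = 1 + 0.34·t(F) + 0.22·t(B)
t(B) = 1 + 0.38·t(F) + 0.3·t(B)
Solving: t(F) = 2.4313, t(B) = 2.7484.
Expected steps from F to A: 2.4313.

2.4313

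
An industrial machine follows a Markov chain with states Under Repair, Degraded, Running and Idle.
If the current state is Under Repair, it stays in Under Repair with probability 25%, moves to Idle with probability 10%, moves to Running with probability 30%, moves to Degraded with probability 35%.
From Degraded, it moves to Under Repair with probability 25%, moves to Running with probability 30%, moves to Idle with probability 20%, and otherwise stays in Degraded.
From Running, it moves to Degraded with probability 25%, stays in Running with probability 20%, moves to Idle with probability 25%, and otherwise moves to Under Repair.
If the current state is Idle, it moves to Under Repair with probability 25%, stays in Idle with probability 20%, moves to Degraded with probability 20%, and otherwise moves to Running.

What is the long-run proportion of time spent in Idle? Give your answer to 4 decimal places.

Let the stationary distribution be π with π = πP and π_1 + π_2 + π_3 + π_4 = 1.
π_1 = 0.25·π_1 + 0.25·π_2 + 0.3·π_3 + 0.25·π_4
π_2 = 0.35·π_1 + 0.25·π_2 + 0.25·π_3 + 0.2·π_4
π_3 = 0.3·π_1 + 0.3·π_2 + 0.2·π_3 + 0.35·π_4
Solving with the normalization constraint gives π = (0.2641, 0.2670, 0.2813, 0.1877).
So the stationary probability of Idle is 0.1877.

0.1877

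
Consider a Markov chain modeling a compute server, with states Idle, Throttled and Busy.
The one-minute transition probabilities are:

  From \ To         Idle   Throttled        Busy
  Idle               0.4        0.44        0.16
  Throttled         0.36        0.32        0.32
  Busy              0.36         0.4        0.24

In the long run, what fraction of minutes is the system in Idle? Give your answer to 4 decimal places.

Let the stationary distribution be π with π = πP and π_1 + π_2 + π_3 = 1.
π_1 = 0.4·π_1 + 0.36·π_2 + 0.36·π_3
π_2 = 0.44·π_1 + 0.32·π_2 + 0.4·π_3
Solving with the normalization constraint gives π = (0.3750, 0.3843, 0.2407).
So the stationary probability of Idle is 0.3750.

0.3750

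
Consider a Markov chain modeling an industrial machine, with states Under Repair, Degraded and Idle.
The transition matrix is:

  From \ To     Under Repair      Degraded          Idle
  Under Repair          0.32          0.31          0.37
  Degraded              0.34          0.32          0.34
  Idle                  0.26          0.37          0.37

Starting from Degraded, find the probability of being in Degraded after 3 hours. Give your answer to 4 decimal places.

0.3350

Propagate the distribution vector 3 hours from Degraded.
After 0 hours: (0.0000, 1.0000, 0.0000)
After 1 hour: (0.3400, 0.3200, 0.3400)
After 2 hours: (0.3060, 0.3336, 0.3604)
After 3 hours: (0.3050, 0.3350, 0.3600)
P(in Degraded after 3 hours) = 0.3350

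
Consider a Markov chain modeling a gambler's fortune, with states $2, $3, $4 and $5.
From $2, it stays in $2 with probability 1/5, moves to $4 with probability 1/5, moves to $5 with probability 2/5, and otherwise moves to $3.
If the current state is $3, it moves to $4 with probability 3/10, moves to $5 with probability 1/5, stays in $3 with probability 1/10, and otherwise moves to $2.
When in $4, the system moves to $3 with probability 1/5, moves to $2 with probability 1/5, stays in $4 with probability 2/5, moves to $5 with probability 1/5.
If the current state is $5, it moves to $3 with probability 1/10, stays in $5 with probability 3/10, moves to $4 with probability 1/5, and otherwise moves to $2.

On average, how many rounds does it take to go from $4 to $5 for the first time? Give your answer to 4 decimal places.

4.0441

Let t(s) be the expected number of rounds to first reach $5 from state s, with t($5) = 0. Conditioning on the first round:
t($2) = 1 + 0.2·t($2) + 0.2·t($3) + 0.2·t($4)
t($3) = 1 + 0.4·t($2) + 0.1·t($3) + 0.3·t($4)
t($4) = 1 + 0.2·t($2) + 0.2·t($3) + 0.4·t($4)
Solving: t($2) = 3.2353, t($3) = 3.8971, t($4) = 4.0441.
Expected rounds from $4 to $5: 4.0441.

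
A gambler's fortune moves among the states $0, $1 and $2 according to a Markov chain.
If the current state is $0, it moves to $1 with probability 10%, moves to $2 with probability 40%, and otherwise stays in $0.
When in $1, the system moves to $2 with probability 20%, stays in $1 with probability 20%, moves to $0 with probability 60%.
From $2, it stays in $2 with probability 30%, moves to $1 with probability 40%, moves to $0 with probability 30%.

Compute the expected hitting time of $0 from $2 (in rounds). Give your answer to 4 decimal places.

Let t(s) be the expected number of rounds to first reach $0 from state s, with t($0) = 0. Conditioning on the first round:
t($1) = 1 + 0.2·t($1) + 0.2·t($2)
t($2) = 1 + 0.4·t($1) + 0.3·t($2)
Solving: t($1) = 1.8750, t($2) = 2.5000.
Expected rounds from $2 to $0: 2.5000.

2.5000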